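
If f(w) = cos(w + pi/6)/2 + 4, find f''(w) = -cos(w + pi/6)/2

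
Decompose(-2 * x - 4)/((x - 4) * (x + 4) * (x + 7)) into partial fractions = 10/(33*(x + 7)) - 1/(6*(x + 4)) - 3/(22*(x - 4))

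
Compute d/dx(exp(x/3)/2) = exp(x/3)/6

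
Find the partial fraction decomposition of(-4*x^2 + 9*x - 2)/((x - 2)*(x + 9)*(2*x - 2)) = -37/(20*(x + 9)) - 3/(20*(x - 1))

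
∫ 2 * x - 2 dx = x^2 - 2*x + C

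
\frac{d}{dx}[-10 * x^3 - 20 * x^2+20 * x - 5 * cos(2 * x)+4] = -30*x^2 - 40*x + 10*sin(2*x) + 20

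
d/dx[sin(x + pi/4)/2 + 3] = cos(x + pi/4)/2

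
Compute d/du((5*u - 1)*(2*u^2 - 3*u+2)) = 30*u^2 - 34*u + 13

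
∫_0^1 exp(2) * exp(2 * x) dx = -exp(2)/2 + exp(4)/2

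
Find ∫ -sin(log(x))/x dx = cos(log(x)) + C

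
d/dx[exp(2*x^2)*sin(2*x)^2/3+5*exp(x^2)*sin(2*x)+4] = 4*x*exp(2*x^2)*sin(2*x)^2/3 + 10*x*exp(x^2)*sin(2*x) + 2*exp(2*x^2)*sin(4*x)/3 + 10*exp(x^2)*cos(2*x)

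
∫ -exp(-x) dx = exp(-x) + C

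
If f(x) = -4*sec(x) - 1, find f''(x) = 4/cos(x) - 8/cos(x)^3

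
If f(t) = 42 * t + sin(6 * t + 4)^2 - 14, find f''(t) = 72*cos(12*t + 8)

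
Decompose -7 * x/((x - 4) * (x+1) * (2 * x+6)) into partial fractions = 3/(4*(x + 3)) - 7/(20*(x + 1)) - 2/(5*(x - 4))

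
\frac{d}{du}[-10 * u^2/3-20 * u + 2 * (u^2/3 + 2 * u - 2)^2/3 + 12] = 8*u^3/27 + 8*u^2/3 - 28*u/9 - 76/3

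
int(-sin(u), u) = cos(u) + C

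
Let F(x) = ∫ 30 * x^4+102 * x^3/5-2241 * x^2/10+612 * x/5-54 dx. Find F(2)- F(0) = -936/5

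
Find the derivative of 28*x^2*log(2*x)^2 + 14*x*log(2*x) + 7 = 56*x*log(x)^2 + 56*x*log(x) + 112*x*log(2)*log(x) + 56*x*log(2)^2 + 56*x*log(2) + 14*log(x) + 14*log(2) + 14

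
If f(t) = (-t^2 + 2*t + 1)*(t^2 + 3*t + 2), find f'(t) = -4*t^3 - 3*t^2 + 10*t + 7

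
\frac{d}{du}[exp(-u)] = -exp(-u)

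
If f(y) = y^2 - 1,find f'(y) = 2*y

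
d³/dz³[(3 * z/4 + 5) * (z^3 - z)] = 18*z + 30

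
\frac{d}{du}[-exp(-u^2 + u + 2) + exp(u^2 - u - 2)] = (2*u*exp(-2*u^2 + 2*u + 4) + 2*u - exp(-2*u^2 + 2*u + 4) - 1)*exp(u^2 - u - 2)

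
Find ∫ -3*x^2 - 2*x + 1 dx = -x^3 - x^2 + x + C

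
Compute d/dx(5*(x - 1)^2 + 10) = 10*x - 10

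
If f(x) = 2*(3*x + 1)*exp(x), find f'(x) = 6*x*exp(x) + 8*exp(x)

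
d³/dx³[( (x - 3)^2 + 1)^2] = 24*x - 72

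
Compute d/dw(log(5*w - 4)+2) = 5/(5*w - 4)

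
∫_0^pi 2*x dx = pi^2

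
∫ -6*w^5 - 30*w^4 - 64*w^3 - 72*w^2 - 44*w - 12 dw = -w^6 - 6*w^5 - 16*w^4 - 24*w^3 - 22*w^2 - 12*w + C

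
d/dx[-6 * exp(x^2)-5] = -12*x*exp(x^2)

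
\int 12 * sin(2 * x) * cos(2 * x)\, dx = -3*cos(2*x)^2 + C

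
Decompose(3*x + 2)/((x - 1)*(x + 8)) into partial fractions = 22/(9*(x + 8)) + 5/(9*(x - 1))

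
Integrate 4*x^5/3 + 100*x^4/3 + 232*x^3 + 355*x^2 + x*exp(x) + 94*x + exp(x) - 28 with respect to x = -x*(15*x^2 - 2*x*(x^2 + 15*x + 18)^2 + 225*x - 9*exp(x) + 252)/9 + C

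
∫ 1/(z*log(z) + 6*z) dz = log(log(z) + 6) + C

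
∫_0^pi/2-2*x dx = -pi^2/4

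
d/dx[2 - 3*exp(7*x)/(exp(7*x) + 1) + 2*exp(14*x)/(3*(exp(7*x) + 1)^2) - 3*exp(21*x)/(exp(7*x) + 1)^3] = (-224*exp(21*x) - 98*exp(14*x) - 63*exp(7*x))/(3*exp(28*x) + 12*exp(21*x) + 18*exp(14*x) + 12*exp(7*x) + 3)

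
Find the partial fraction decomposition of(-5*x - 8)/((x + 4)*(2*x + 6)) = -6/(x + 4) + 7/(2*(x + 3))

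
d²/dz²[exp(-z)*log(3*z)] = (z^2*log(z) + z^2*log(3) - 2*z - 1)*exp(-z)/z^2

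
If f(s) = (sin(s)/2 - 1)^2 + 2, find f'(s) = (sin(s)/2 - 1)*cos(s)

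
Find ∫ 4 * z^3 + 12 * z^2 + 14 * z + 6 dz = z^4 + 4*z^3 + 7*z^2 + 6*z + C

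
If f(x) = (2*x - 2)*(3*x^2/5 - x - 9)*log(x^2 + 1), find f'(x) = (18*x^4*log(x^2 + 1) + 12*x^4 - 32*x^3*log(x^2 + 1) - 32*x^3 - 62*x^2*log(x^2 + 1) - 160*x^2 - 32*x*log(x^2 + 1) + 180*x - 80*log(x^2 + 1))/(5*x^2 + 5)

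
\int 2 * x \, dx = x^2 + C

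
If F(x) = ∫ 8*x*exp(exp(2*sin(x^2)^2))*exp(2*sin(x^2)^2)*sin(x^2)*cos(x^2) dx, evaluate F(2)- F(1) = -exp(exp(1 - cos(2))) + exp(exp(1 - cos(8)))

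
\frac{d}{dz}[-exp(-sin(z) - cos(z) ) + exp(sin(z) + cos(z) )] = sqrt(2)*(exp(2*sin(z))*exp(2*cos(z)) + 1)*exp(-sqrt(2)*sin(z + pi/4))*cos(z + pi/4)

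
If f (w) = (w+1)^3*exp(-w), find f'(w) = (-w^3 + 3*w + 2)*exp(-w)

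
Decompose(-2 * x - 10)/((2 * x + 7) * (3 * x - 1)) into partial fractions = -32/(23*(3*x - 1)) + 6/(23*(2*x + 7))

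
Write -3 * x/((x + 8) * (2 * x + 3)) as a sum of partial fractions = 9/(13*(2*x + 3)) - 24/(13*(x + 8))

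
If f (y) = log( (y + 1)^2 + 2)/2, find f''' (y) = (2*y^3 + 6*y^2 - 6*y - 10)/(y^6 + 6*y^5 + 21*y^4 + 44*y^3 + 63*y^2 + 54*y + 27)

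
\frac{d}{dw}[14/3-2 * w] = -2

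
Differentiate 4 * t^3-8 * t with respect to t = 12*t^2 - 8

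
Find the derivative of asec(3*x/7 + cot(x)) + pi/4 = -7*(3 + 4/cos(x)^2)/(sqrt((9*x^2*tan(x)^2 + 42*x*tan(x) - 49*tan(x)^2 + 49)/(9*x^2*tan(x)^2 + 42*x*tan(x) + 49))*(3*x*tan(x) + 7)^2)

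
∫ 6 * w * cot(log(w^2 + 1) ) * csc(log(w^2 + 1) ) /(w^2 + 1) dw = -3/sin(log(w^2 + 1)) + C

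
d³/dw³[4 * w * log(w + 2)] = (-4*w - 24)/(w^3 + 6*w^2 + 12*w + 8)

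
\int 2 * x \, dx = x^2 + C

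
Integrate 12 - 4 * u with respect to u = -2*u^2 + 12*u + C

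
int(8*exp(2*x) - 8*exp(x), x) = 4*(1 - exp(x))^2 + C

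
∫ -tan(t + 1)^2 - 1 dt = -tan(t + 1) + C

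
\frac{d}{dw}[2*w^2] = 4*w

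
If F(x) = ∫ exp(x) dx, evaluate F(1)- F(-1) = E - exp(-1)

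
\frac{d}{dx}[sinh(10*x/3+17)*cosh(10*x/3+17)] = 10*cosh(20*x/3 + 34)/3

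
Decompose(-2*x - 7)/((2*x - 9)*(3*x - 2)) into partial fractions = 25/(23*(3*x - 2)) - 32/(23*(2*x - 9))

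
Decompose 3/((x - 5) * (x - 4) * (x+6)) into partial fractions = 3/(110*(x + 6)) - 3/(10*(x - 4)) + 3/(11*(x - 5))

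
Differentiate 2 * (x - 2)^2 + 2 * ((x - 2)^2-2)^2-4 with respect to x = 8*x^3 - 48*x^2 + 84*x - 40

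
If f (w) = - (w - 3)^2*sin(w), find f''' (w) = w^2*cos(w) + 6*w*sin(w) - 6*w*cos(w) - 18*sin(w) + 3*cos(w)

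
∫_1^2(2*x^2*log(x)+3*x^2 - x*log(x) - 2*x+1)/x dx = 2 + 3*log(2)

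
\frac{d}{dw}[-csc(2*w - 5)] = 2*cot(2*w - 5)*csc(2*w - 5)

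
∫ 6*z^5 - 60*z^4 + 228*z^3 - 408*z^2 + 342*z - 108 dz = z^6 - 12*z^5 + 57*z^4 - 136*z^3 + 171*z^2 - 108*z + C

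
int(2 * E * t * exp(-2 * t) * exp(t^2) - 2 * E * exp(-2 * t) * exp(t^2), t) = exp((t - 1)^2) + C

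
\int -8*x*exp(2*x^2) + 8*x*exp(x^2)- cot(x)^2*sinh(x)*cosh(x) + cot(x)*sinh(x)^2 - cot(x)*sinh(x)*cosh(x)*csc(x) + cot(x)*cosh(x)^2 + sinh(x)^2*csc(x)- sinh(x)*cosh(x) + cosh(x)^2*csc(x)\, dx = (cot(x) + csc(x))*sinh(2*x)/2 - 2*exp(2*x^2) + 4*exp(x^2) + C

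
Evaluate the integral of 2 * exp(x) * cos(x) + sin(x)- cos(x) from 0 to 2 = (-1 + exp(2))*(cos(2) + sin(2))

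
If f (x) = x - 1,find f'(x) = 1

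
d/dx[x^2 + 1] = 2*x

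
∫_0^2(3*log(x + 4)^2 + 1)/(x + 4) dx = -log(4)^3 - log(4) + log(6) + log(6)^3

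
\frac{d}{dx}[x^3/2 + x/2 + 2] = 3*x^2/2 + 1/2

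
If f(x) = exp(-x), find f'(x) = -exp(-x)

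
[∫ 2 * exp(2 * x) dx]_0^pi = -1 + exp(2*pi)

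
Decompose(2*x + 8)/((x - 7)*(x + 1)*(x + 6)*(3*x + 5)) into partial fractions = 63/(338*(3*x + 5)) + 4/(845*(x + 6)) - 3/(40*(x + 1)) + 11/(1352*(x - 7))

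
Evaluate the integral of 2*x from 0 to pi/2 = pi^2/4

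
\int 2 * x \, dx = x^2 + C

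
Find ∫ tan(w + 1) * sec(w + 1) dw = sec(w + 1) + C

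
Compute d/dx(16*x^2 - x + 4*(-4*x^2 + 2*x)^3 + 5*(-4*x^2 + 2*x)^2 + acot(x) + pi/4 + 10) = (-1536*x^7 + 1920*x^6 - 1984*x^5 + 1776*x^4 - 376*x^3 - 145*x^2 + 72*x - 2)/(x^2 + 1)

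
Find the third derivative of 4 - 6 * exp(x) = -6*exp(x)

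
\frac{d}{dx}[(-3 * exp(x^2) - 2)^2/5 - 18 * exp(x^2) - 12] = 36*x*exp(2*x^2)/5 - 156*x*exp(x^2)/5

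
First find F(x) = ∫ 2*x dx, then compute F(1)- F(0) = 1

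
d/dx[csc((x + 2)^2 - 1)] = -4*(x + 2)*cos(x^2 + 4*x + 3)/(1 - cos(2*(x^2 + 4*x + 3)))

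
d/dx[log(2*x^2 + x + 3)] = (4*x + 1)/(2*x^2 + x + 3)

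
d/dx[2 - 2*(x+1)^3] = -6*x^2 - 12*x - 6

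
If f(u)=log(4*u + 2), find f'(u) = 2/(2*u + 1)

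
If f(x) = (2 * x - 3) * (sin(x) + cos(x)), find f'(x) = -2*x*sin(x) + 2*x*cos(x) + 5*sin(x) - cos(x)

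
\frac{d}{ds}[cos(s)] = -sin(s)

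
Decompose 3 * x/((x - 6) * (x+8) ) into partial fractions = 12/(7*(x + 8)) + 9/(7*(x - 6))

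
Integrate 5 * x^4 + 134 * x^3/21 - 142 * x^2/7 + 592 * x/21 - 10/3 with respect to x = x^5 + 67*x^4/42 - 142*x^3/21 + 296*x^2/21 - 10*x/3 + C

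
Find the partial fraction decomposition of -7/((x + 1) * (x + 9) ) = 7/(8*(x + 9)) - 7/(8*(x + 1))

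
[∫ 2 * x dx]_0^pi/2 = pi^2/4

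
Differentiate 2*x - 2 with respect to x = 2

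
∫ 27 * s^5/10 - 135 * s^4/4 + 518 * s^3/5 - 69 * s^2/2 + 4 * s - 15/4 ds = 9*s^6/20 - 27*s^5/4 + 259*s^4/10 - 23*s^3/2 + 2*s^2 - 15*s/4 + C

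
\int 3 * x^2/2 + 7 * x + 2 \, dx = x^3/2 + 7*x^2/2 + 2*x + C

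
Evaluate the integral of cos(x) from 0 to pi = 0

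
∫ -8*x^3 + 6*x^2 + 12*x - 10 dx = -2*x^4 + 2*x^3 + 6*x^2 - 10*x + C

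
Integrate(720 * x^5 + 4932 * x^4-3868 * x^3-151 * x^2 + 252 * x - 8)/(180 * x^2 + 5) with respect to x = x*(15*x + 2)*(x^2 + 9*x - 12)/15 + log(36*x^2 + 1) + C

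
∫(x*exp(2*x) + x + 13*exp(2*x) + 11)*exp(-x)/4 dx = (x + 12)*sinh(x)/2 + C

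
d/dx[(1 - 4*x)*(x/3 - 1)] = 13/3 - 8*x/3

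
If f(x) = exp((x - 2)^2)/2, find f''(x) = 2*x^2*exp(x^2 - 4*x + 4) - 8*x*exp(x^2 - 4*x + 4) + 9*exp(x^2 - 4*x + 4)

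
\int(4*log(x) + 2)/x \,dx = 2*(log(x) + 1)*log(x) + C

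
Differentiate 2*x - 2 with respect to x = 2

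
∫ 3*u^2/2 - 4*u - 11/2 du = u^3/2 - 2*u^2 - 11*u/2 + C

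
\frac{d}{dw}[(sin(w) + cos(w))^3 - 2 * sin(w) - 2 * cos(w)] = sqrt(2)*(3*sin(3*w + pi/4) - cos(w + pi/4))/2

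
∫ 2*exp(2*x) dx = exp(2*x) + C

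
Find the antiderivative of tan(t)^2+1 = tan(t) + C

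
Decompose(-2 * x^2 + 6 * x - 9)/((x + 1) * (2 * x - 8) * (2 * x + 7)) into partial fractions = -109/(75*(2*x + 7)) + 17/(50*(x + 1)) - 17/(150*(x - 4))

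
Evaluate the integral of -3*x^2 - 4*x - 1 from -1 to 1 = -4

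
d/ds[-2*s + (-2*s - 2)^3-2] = -24*s^2 - 48*s - 26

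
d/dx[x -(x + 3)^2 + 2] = -2*x - 5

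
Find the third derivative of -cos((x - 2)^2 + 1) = -8*x^3*sin(x^2 - 4*x + 5) + 48*x^2*sin(x^2 - 4*x + 5) - 96*x*sin(x^2 - 4*x + 5) + 12*x*cos(x^2 - 4*x + 5) + 64*sin(x^2 - 4*x + 5) - 24*cos(x^2 - 4*x + 5)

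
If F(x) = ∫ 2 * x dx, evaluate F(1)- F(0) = 1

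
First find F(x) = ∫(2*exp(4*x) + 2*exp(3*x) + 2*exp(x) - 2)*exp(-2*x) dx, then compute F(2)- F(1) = -(-exp(-1) + 1 + E)^2 + (-exp(-2) + 1 + exp(2))^2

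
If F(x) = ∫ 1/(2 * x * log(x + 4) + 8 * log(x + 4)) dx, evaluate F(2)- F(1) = -log(log(5))/2 + log(log(6))/2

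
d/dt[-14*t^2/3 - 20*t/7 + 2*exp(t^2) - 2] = 4*t*exp(t^2) - 28*t/3 - 20/7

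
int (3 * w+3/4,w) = 3*w^2/2 + 3*w/4 + C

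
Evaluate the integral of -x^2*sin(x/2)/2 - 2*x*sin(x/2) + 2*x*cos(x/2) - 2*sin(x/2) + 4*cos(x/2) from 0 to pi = -4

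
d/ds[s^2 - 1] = 2*s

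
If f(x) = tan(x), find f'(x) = cos(x)^(-2)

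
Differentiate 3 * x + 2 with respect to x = 3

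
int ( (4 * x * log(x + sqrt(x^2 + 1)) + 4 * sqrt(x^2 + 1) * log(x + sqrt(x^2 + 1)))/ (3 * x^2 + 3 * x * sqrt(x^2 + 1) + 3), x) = 2*log(x + sqrt(x^2 + 1))^2/3 + C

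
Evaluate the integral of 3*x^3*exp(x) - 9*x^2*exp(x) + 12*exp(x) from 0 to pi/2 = 3*(-2 + pi/2)^3*exp(pi/2) + 24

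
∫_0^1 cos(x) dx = sin(1)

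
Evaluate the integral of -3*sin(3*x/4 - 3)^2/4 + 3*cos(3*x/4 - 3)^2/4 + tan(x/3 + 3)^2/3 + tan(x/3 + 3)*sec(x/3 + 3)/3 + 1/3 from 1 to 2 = sec(11/3) + sin(9/2)/2 - tan(10/3) - sin(3)/2 + tan(11/3) - sec(10/3)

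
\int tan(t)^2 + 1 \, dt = tan(t) + C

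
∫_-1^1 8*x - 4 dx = -8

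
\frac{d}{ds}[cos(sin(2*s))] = -2*sin(sin(2*s))*cos(2*s)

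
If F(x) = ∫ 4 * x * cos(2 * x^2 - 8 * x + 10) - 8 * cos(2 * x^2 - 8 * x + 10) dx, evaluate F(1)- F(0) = sin(4) - sin(10)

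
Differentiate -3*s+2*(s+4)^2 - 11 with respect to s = 4*s + 13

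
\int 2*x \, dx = x^2 + C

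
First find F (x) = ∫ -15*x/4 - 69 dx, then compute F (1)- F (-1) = -138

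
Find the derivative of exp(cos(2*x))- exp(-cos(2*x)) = (-2*exp(2*cos(2*x))*sin(2*x) - 2*sin(2*x))*exp(-cos(2*x))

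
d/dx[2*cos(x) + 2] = -2*sin(x)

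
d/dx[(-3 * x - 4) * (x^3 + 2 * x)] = -12*x^3 - 12*x^2 - 12*x - 8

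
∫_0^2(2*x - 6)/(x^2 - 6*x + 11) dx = -log(11) + log(3)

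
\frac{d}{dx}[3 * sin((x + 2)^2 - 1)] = 6*(x + 2)*cos(x^2 + 4*x + 3)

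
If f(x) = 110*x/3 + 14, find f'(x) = 110/3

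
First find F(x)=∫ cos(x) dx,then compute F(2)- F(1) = -sin(1) + sin(2)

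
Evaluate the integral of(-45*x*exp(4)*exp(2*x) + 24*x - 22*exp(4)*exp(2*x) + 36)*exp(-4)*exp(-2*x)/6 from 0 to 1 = -89/12 - 6*exp(-6) + 4*exp(-4)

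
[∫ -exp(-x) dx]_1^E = -exp(-1) + exp(-E)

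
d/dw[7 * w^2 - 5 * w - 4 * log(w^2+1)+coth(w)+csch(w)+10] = -(-14*w^3 + 5*w^2 + w^2*cosh(w)/sinh(w)^2 + w^2/sinh(w)^2 - 6*w + 5 + cosh(w)/sinh(w)^2 + sinh(w)^(-2))/(w^2 + 1)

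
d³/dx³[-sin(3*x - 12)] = 27*cos(3*x - 12)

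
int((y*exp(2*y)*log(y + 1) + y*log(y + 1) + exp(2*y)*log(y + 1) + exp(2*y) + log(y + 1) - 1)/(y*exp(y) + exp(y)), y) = 2*log(y + 1)*sinh(y) + C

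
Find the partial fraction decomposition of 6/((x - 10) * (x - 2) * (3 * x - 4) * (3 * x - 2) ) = -27/(112*(3*x - 2)) + 27/(52*(3*x - 4)) - 3/(32*(x - 2)) + 3/(2912*(x - 10))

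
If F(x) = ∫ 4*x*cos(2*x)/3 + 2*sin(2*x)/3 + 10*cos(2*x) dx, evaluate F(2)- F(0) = 19*sin(4)/3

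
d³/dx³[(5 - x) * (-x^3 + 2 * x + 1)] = 24*x - 30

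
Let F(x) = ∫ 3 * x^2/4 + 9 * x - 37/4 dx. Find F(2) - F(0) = 3/2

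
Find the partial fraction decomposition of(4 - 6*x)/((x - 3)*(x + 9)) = -29/(6*(x + 9)) - 7/(6*(x - 3))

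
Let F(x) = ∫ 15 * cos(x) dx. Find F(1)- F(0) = 15*sin(1)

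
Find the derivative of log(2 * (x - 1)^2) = 2/(x - 1)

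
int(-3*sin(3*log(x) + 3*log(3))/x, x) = cos(3*log(3*x)) + C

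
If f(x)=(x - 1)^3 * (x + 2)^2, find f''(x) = 20*x^3 + 12*x^2 - 30*x - 2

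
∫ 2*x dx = x^2 + C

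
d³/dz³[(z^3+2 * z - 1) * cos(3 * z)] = 27*z^3*sin(3*z) - 81*z^2*cos(3*z) - 27*sin(3*z) - 48*cos(3*z)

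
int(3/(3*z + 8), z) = log(3*z/4 + 2) + C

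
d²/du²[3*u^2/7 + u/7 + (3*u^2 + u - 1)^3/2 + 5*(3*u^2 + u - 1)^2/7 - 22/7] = 405*u^4 + 270*u^3 - 216*u^2/7 - 177*u/7 - 2/7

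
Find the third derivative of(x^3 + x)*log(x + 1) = (6*x^3*log(x + 1) + 11*x^3 + 18*x^2*log(x + 1) + 27*x^2 + 18*x*log(x + 1) + 17*x + 6*log(x + 1) - 3)/(x^3 + 3*x^2 + 3*x + 1)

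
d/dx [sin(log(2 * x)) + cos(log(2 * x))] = sqrt(2)*cos(log(x) + log(2) + pi/4)/x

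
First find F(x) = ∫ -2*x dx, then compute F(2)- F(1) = -3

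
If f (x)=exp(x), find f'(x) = exp(x)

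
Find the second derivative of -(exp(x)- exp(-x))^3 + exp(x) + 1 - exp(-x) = (-9*exp(6*x) + 4*exp(4*x) - 4*exp(2*x) + 9)*exp(-3*x)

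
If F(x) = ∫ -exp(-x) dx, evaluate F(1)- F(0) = -1 + exp(-1)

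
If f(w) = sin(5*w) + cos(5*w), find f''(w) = -25*sin(5*w) - 25*cos(5*w)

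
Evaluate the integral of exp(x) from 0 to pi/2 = -1 + exp(pi/2)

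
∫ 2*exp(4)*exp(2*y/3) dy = 3*exp(2*y/3 + 4) + C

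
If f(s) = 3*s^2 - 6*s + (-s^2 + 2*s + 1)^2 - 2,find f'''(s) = 24*s - 24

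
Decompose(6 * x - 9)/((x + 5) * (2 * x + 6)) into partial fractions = 39/(4*(x + 5)) - 27/(4*(x + 3))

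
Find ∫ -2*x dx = -x^2 + C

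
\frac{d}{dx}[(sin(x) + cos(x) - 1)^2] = 2*cos(2*x) - 2*sqrt(2)*cos(x + pi/4)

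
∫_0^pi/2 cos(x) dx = 1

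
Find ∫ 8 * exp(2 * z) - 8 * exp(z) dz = 4*(1 - exp(z))^2 + C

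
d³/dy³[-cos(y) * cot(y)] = (-3 - cos(y)^4/sin(y)^2 + 7/sin(y)^2)*cos(y)/sin(y)^2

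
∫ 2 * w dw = w^2 + C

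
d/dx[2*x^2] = 4*x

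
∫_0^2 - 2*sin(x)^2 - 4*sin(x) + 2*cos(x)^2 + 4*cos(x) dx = -9 + (cos(2) + sin(2) + 2)^2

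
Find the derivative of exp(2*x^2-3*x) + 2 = 4*x*exp(2*x^2 - 3*x) - 3*exp(2*x^2 - 3*x)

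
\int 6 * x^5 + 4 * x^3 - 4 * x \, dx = x^6 + x^4 - 2*x^2 + C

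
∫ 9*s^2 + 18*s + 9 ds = 3*s^3 + 9*s^2 + 9*s + C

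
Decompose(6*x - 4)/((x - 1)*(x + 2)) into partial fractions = 16/(3*(x + 2)) + 2/(3*(x - 1))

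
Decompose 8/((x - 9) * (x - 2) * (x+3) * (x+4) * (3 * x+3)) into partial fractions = 4/(351*(x + 4)) - 1/(45*(x + 3)) + 2/(135*(x + 1)) - 4/(945*(x - 2)) + 1/(4095*(x - 9))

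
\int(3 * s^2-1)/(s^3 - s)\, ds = log(s^3 - s) + C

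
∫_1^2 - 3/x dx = -3*log(2)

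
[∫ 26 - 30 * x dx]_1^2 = -19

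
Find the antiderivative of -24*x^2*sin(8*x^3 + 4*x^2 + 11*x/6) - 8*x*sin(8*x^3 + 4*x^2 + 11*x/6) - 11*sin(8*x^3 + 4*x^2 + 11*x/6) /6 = cos(x*(48*x^2 + 24*x + 11)/6) + C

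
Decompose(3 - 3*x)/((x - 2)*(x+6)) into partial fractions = -21/(8*(x + 6)) - 3/(8*(x - 2))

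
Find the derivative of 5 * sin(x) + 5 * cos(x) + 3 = -5*sin(x) + 5*cos(x)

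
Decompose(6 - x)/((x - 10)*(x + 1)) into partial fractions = -7/(11*(x + 1)) - 4/(11*(x - 10))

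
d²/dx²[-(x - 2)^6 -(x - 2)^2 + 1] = -30*x^4 + 240*x^3 - 720*x^2 + 960*x - 482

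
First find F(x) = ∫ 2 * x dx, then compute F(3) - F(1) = 8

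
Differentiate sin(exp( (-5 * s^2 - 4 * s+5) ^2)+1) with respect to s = 4*(25*s^3 + 30*s^2 - 17*s - 10)*exp(25)*exp(-40*s)*exp(-34*s^2)*exp(40*s^3)*exp(25*s^4)*cos(1 + exp(25)*exp(-40*s)*exp(-34*s^2)*exp(40*s^3)*exp(25*s^4))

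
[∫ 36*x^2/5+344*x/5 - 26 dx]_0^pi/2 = pi*(-13 + 3*pi^2/10 + 43*pi/5)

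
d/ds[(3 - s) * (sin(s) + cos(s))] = s*sin(s) - s*cos(s) - 4*sin(s) + 2*cos(s)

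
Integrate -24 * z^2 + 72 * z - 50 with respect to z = -8*z^3 + 36*z^2 - 50*z + C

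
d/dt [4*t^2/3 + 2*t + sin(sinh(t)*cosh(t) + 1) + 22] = 8*t/3 + 2*cos(sinh(t)*cosh(t) + 1)*sinh(t)^2 + cos(sinh(t)*cosh(t) + 1) + 2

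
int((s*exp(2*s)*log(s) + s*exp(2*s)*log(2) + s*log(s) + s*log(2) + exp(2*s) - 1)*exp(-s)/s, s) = 2*log(2*s)*sinh(s) + C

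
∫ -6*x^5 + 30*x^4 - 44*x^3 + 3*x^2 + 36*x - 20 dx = -x^6 + 6*x^5 - 11*x^4 + x^3 + 18*x^2 - 20*x + C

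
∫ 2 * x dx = x^2 + C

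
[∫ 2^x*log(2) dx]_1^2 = 2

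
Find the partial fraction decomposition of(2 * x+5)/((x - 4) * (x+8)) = 11/(12*(x + 8)) + 13/(12*(x - 4))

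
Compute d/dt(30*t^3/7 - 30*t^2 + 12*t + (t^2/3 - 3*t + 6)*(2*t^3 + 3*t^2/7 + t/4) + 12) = 10*t^4/3 - 164*t^3/7 + 181*t^2/4 - 789*t/14 + 27/2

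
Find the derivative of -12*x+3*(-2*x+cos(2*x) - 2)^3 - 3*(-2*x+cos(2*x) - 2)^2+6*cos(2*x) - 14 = -72*x^2*sin(2*x) - 72*x^2 - 168*x*sin(2*x) + 36*x*sin(4*x) + 72*x*cos(2*x) - 168*x - 18*sin(2*x)*cos(2*x)^2 - 108*sin(2*x) + 42*sin(4*x) - 18*cos(2*x)^2 + 84*cos(2*x) - 108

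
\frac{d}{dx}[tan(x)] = cos(x)^(-2)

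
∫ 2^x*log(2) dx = 2^x + C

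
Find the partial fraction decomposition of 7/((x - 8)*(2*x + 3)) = -14/(19*(2*x + 3)) + 7/(19*(x - 8))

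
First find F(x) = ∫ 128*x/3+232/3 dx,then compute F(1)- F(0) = 296/3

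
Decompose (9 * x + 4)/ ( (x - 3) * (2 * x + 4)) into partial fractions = 7/(5*(x + 2)) + 31/(10*(x - 3))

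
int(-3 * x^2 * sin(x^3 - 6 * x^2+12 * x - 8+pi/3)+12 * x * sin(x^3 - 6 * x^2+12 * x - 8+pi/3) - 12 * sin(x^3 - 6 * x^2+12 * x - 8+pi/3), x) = cos((x - 2)^3 + pi/3) + C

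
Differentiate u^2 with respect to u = 2*u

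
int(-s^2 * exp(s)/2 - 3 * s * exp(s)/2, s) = (-s^2 - s + 1)*exp(s)/2 + C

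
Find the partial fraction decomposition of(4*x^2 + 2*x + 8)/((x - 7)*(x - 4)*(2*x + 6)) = 19/(70*(x + 3)) - 40/(21*(x - 4)) + 109/(30*(x - 7))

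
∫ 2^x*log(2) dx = 2^x + C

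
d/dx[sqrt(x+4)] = 1/(2*sqrt(x + 4))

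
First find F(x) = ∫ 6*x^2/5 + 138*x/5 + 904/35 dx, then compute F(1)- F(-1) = 1836/35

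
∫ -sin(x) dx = cos(x) + C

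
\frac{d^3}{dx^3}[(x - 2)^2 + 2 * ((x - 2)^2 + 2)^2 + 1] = 48*x - 96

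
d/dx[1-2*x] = -2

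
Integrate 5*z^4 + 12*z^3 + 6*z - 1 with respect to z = z^5 + 3*z^4 + 3*z^2 - z + C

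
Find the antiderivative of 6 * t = 3*t^2 + C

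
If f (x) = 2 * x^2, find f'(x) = 4*x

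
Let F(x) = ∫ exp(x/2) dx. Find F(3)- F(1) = -2*exp(1/2) + 2*exp(3/2)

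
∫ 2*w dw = w^2 + C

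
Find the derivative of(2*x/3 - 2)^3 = 8*x^2/9 - 16*x/3 + 8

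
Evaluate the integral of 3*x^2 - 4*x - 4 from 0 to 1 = -5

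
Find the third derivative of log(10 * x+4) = 250/(125*x^3 + 150*x^2 + 60*x + 8)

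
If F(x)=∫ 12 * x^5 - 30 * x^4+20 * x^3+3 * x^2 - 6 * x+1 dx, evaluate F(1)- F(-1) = -8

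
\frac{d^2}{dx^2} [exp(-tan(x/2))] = (tan(x/2) - 1)^2*exp(-tan(x/2))/(4*cos(x/2)^2)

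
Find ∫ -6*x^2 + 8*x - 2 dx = -2*x^3 + 4*x^2 - 2*x + C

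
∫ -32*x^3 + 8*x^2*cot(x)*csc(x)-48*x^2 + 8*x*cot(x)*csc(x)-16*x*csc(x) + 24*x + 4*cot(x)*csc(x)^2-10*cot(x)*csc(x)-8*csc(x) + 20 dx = 4*x^2 + 4*x - 2*(2*x^2 + 2*x + csc(x) - 2)^2 + 2*csc(x) + C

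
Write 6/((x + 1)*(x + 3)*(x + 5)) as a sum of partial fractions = 3/(4*(x + 5)) - 3/(2*(x + 3)) + 3/(4*(x + 1))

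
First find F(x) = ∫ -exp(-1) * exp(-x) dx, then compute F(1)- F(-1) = -1 + exp(-2)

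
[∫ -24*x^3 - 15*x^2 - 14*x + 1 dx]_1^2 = -145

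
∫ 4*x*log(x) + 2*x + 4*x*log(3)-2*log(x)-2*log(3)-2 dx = 2*x*(x - 1)*log(3*x) + C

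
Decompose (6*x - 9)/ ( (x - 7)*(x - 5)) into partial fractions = -21/(2*(x - 5)) + 33/(2*(x - 7))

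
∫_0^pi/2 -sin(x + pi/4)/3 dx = -sqrt(2)/3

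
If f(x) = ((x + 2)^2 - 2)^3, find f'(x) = 6*x^5 + 60*x^4 + 216*x^3 + 336*x^2 + 216*x + 48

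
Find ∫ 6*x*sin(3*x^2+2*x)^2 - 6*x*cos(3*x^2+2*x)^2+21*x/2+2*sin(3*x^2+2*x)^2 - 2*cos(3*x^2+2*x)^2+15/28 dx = 21*x^2/4 + 15*x/28 - sin(2*x*(3*x + 2))/2 + C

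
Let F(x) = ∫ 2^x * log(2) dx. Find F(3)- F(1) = 6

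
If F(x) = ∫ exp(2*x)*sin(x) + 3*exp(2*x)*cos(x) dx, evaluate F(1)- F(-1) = -(-sin(1) + cos(1))*exp(-2) + (cos(1) + sin(1))*exp(2)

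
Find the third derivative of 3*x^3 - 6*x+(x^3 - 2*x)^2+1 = 120*x^3 - 96*x + 18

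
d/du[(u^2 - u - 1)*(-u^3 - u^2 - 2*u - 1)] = -5*u^4 + 4*u + 3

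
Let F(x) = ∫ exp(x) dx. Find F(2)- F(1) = -E + exp(2)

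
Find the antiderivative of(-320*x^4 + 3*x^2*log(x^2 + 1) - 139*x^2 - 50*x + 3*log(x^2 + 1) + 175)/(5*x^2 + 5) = -64*x^3/3 + 3*x*log(x^2 + 1)/5 + 35*x - 5*log(x^2 + 1) + C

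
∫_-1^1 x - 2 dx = -4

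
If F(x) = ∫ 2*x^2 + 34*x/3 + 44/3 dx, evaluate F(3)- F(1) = 92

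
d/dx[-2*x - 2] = -2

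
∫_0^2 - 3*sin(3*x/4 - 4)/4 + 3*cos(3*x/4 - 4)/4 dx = cos(5/2) + sin(4) - sin(5/2) - cos(4)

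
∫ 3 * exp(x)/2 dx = 3*exp(x)/2 + C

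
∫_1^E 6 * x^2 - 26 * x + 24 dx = -4 + (-3 + E)^2*(-1 + 2*E)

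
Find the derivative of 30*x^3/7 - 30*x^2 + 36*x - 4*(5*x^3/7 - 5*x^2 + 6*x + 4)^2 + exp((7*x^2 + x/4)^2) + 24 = -600*x^5/49 + 1000*x^4/7 + 196*x^3*exp(49*x^4 + 7*x^3/2 + x^2/16) - 3760*x^3/7 + 21*x^2*exp(49*x^4 + 7*x^3/2 + x^2/16)/2 + 4650*x^2/7 + x*exp(49*x^4 + 7*x^3/2 + x^2/16)/8 - 28*x - 156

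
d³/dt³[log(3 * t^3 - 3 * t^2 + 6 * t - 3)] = (6*t^6 - 12*t^5 + 26*t^3 - 6*t^2 + 10)/(t^9 - 3*t^8 + 9*t^7 - 16*t^6 + 24*t^5 - 27*t^4 + 23*t^3 - 15*t^2 + 6*t - 1)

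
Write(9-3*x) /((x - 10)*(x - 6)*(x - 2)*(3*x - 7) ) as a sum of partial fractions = 54/(253*(3*x - 7)) - 3/(32*(x - 2)) + 9/(176*(x - 6)) - 21/(736*(x - 10))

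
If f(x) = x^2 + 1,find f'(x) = 2*x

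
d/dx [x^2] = 2*x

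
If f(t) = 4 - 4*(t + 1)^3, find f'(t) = -12*t^2 - 24*t - 12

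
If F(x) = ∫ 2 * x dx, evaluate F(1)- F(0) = 1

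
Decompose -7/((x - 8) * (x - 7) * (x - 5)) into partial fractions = -7/(6*(x - 5)) + 7/(2*(x - 7)) - 7/(3*(x - 8))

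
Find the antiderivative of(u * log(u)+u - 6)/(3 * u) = (u - 6)*log(u)/3 + C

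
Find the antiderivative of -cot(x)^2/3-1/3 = cot(x)/3 + C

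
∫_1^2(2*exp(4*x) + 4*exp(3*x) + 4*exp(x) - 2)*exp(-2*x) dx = -(-exp(-1) + 2 + E)^2 + (-exp(-2) + 2 + exp(2))^2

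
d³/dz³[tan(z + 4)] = 6*tan(z + 4)^4 + 8*tan(z + 4)^2 + 2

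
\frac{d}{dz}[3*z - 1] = 3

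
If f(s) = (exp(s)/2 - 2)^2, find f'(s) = exp(2*s)/2 - 2*exp(s)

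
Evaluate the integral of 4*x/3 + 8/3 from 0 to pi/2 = -8/3 + 2*(pi/2 + 2)^2/3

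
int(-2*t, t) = -t^2 + C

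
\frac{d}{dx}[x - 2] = 1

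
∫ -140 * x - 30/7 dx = -70*x^2 - 30*x/7 + C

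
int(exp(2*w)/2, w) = exp(2*w)/4 + C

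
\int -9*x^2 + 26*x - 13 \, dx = -3*x^3 + 13*x^2 - 13*x + C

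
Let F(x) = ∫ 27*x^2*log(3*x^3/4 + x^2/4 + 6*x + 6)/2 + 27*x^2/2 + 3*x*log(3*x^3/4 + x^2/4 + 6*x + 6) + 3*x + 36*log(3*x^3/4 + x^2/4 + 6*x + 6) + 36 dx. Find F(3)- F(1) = -78*log(13) + 279*log(93/2)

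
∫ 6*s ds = 3*s^2 + C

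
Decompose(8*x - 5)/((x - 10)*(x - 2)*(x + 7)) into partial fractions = -61/(153*(x + 7)) - 11/(72*(x - 2)) + 75/(136*(x - 10))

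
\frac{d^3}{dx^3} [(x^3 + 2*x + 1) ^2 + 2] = 120*x^3 + 96*x + 12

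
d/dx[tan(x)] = cos(x)^(-2)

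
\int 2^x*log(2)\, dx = 2^x + C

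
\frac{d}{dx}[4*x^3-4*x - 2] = 12*x^2 - 4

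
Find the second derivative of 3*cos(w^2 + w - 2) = -12*w^2*cos(w^2 + w - 2) - 12*w*cos(w^2 + w - 2) - 6*sin(w^2 + w - 2) - 3*cos(w^2 + w - 2)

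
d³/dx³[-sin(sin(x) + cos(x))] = 2*(-sqrt(2)*sin(x)*cos(x)*cos(sqrt(2)*sin(x + pi/4)) - 3*sin(sqrt(2)*sin(x + pi/4))*sin(x + pi/4) + sqrt(2)*cos(sqrt(2)*sin(x + pi/4)))*cos(x + pi/4)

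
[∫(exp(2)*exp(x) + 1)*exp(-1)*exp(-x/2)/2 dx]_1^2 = -exp(3/2) - exp(-2) + exp(-3/2) + exp(2)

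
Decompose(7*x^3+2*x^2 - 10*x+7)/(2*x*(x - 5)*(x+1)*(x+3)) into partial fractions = 67/(48*(x + 3)) + 1/(2*(x + 1)) + 147/(80*(x - 5)) - 7/(30*x)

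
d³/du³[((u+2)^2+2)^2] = 24*u + 48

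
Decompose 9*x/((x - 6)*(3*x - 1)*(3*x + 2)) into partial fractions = -3/(10*(3*x + 2)) - 3/(17*(3*x - 1)) + 27/(170*(x - 6))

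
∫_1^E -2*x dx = 1 - exp(2)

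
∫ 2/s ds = 2*log(s) + C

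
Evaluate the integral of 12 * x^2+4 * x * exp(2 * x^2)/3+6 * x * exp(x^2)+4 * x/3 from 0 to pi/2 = -10/3 + pi^2/6 + pi^3/2 + 3*exp(pi^2/4) + exp(pi^2/2)/3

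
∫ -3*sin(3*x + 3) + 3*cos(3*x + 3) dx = sqrt(2)*sin(3*x + pi/4 + 3) + C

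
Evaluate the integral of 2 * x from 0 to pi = pi^2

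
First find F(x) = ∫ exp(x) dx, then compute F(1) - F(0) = -1 + E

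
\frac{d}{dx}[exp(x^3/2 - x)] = 3*x^2*exp(x^3/2 - x)/2 - exp(x^3/2 - x)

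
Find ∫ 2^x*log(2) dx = 2^x + C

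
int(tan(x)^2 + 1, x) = tan(x) + C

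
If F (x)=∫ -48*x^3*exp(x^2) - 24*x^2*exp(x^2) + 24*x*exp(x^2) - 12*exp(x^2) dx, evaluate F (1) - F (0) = -36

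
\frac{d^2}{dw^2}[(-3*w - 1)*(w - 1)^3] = -36*w^2 + 48*w - 12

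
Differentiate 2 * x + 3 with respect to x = 2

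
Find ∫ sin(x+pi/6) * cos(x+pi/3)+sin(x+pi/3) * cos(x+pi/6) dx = sin(2*x)/2 + C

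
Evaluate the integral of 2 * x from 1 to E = -1 + exp(2)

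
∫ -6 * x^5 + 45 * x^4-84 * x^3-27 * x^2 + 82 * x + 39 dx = -x^6 + 9*x^5 - 21*x^4 - 9*x^3 + 41*x^2 + 39*x + C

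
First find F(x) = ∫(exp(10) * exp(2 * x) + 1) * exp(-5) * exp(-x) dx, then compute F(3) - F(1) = -exp(6) - exp(-8) + exp(-6) + exp(8)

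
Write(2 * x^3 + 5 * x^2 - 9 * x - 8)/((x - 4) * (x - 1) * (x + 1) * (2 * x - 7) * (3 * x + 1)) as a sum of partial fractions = 183/(1196*(3*x + 1)) - 344/(207*(2*x - 7)) + 1/(45*(x + 1)) - 1/(12*(x - 1)) + 164/(195*(x - 4))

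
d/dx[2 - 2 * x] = -2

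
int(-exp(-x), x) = exp(-x) + C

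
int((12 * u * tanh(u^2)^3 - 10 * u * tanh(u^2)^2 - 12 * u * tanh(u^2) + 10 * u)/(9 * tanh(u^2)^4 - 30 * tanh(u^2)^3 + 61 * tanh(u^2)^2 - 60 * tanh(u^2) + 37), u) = acot(3*tanh(u^2)^2 - 5*tanh(u^2) + 6) + C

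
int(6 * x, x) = 3*x^2 + C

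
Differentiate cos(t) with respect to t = -sin(t)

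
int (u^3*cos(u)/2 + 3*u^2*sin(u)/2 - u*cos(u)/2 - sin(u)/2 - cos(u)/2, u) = (u^3 - u - 1)*sin(u)/2 + C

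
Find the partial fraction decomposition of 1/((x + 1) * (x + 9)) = -1/(8*(x + 9)) + 1/(8*(x + 1))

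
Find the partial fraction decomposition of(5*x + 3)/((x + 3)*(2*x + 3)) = -3/(2*x + 3) + 4/(x + 3)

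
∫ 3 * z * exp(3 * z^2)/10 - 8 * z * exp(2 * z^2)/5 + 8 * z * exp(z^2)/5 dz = (exp(2*z^2) - 8*exp(z^2) + 16)*exp(z^2)/20 + C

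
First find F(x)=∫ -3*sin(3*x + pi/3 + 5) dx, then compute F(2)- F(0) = -cos(pi/3 + 5) + cos(pi/3 + 11)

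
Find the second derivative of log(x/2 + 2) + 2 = -1/(x^2 + 8*x + 16)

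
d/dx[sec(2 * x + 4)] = 2*tan(2*x + 4)*sec(2*x + 4)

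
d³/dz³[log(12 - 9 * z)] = 54/(27*z^3 - 108*z^2 + 144*z - 64)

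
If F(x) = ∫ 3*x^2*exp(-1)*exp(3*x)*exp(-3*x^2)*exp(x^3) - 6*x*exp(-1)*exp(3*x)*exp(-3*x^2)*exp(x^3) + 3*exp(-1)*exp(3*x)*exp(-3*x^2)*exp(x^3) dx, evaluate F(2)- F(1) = -1 + E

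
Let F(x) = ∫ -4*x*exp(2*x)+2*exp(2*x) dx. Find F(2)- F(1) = -2*exp(4)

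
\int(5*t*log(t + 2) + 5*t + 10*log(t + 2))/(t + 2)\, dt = 5*t*log(t + 2) + C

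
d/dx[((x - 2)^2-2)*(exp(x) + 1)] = x^2*exp(x) - 2*x*exp(x) + 2*x - 2*exp(x) - 4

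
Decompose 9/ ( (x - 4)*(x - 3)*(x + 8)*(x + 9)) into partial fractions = -3/(52*(x + 9)) + 3/(44*(x + 8)) - 3/(44*(x - 3)) + 3/(52*(x - 4))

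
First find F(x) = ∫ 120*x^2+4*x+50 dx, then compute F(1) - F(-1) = 180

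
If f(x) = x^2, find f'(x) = 2*x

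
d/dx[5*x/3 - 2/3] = 5/3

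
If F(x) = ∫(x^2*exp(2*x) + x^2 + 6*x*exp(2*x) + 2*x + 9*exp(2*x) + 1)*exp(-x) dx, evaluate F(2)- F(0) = -17*exp(-2) + 17*exp(2)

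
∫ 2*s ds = s^2 + C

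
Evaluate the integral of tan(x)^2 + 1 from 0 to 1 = tan(1)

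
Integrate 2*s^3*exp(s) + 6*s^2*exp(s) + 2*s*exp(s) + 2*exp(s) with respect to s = 2*s*(s^2 + 1)*exp(s) + C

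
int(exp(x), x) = exp(x) + C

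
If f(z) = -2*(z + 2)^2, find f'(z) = -4*z - 8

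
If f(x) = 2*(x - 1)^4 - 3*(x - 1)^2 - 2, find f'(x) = 8*x^3 - 24*x^2 + 18*x - 2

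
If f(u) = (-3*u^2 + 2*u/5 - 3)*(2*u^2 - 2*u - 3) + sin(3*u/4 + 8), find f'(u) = -24*u^3 + 102*u^2/5 + 22*u/5 + 3*cos(3*u/4 + 8)/4 + 24/5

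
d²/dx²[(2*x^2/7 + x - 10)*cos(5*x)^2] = -100*x^2*cos(10*x)/7 - 40*x*sin(10*x)/7 - 50*x*cos(10*x) - 10*sin(10*x) + 3502*cos(10*x)/7 + 2/7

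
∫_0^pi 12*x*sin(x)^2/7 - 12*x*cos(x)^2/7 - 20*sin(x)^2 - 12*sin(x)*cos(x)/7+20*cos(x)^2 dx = 0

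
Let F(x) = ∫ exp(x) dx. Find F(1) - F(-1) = E - exp(-1)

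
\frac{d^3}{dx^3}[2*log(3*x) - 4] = 4/x^3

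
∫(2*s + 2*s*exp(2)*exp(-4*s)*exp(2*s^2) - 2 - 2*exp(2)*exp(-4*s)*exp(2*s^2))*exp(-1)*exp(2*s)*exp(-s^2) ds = 2*sinh((s - 1)^2) + C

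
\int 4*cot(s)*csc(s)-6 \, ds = -6*s - 4*csc(s) + C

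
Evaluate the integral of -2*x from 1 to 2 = -3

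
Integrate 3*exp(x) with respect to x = 3*exp(x) + C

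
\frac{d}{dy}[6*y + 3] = 6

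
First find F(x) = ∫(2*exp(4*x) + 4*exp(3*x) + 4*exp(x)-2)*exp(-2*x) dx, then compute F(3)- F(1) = -(-exp(-1) + 2 + E)^2 + (-exp(-3) + 2 + exp(3))^2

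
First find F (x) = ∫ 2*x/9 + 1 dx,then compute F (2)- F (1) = 4/3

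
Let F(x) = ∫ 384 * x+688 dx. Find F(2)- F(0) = 2144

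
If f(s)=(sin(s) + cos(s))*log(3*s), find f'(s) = sqrt(2)*(s*log(s)*cos(s + pi/4) + s*log(3)*cos(s + pi/4) + sin(s + pi/4))/s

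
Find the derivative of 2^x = 2^x*log(2)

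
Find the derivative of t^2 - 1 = 2*t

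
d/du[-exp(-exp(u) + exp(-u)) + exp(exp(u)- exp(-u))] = (exp(2*u) + exp(2*exp(u) - 2*exp(-u)) + exp(2*u + 2*exp(u) - 2*exp(-u)) + 1)*exp(-u - exp(u) + exp(-u))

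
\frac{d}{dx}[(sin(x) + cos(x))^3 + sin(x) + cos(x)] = sqrt(2)*(3*sin(3*x + pi/4) + 5*cos(x + pi/4))/2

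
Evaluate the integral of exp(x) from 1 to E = -E + exp(E)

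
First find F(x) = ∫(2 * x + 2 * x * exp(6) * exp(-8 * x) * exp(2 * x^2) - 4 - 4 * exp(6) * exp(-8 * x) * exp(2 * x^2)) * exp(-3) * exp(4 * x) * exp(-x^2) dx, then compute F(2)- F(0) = -exp(3) - E + exp(-3) + exp(-1)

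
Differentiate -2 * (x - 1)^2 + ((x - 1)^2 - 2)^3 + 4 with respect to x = 6*x^5 - 30*x^4 + 36*x^3 + 12*x^2 - 22*x - 2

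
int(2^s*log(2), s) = 2^s + C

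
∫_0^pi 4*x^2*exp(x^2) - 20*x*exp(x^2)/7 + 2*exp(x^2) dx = 10/7 + 2*(-5 + 7*pi)*exp(pi^2)/7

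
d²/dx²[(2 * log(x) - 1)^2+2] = (12 - 8*log(x))/x^2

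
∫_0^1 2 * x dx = 1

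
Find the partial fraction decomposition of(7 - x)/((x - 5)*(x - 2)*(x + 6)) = 13/(88*(x + 6)) - 5/(24*(x - 2)) + 2/(33*(x - 5))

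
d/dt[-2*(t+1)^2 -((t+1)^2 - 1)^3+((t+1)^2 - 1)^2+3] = -6*t^5 - 30*t^4 - 44*t^3 - 12*t^2 + 4*t - 4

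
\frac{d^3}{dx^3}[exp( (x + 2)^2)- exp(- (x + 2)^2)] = (8*x^3*exp(2*x^2 + 8*x + 8) + 8*x^3 + 48*x^2*exp(2*x^2 + 8*x + 8) + 48*x^2 + 108*x*exp(2*x^2 + 8*x + 8) + 84*x + 88*exp(2*x^2 + 8*x + 8) + 40)*exp(-x^2 - 4*x - 4)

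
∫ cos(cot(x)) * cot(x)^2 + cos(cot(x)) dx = -sin(cot(x)) + C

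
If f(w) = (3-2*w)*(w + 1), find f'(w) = 1 - 4*w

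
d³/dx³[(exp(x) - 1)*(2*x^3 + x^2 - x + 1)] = 2*x^3*exp(x) + 19*x^2*exp(x) + 41*x*exp(x) + 16*exp(x) - 12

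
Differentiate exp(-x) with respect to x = -exp(-x)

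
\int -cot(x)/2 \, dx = log(csc(x))/2 + C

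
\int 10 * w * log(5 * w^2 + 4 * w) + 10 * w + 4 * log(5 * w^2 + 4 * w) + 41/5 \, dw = w*(5*(5*w + 4)*log(w*(5*w + 4)) + 21)/5 + C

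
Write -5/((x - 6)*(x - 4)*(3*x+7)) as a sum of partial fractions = -9/(95*(3*x + 7)) + 5/(38*(x - 4)) - 1/(10*(x - 6))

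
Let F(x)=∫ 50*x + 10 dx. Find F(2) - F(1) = 85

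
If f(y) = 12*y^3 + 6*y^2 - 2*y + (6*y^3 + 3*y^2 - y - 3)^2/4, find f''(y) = 270*y^4 + 180*y^3 - 9*y^2 + 9*y + 7/2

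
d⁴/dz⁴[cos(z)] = cos(z)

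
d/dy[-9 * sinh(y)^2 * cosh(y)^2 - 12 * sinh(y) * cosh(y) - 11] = -9*sinh(4*y)/2 - 12*cosh(2*y)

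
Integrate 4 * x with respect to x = 2*x^2 + C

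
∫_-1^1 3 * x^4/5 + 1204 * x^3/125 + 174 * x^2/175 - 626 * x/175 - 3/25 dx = 116/175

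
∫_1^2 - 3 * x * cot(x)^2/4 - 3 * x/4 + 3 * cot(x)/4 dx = 3*cot(2)/2 - 3*cot(1)/4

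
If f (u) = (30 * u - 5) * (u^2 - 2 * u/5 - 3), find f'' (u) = 180*u - 34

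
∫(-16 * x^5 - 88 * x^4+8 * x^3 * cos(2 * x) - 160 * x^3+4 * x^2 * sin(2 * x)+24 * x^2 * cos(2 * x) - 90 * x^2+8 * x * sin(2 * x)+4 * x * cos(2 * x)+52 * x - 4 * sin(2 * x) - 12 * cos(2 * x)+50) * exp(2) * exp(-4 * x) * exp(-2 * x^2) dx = 2*(x^2 + 2*x - 1)*(2*x^2 + 5*x - cos(2*x) + 5)*exp(-2*x^2 - 4*x + 2) + C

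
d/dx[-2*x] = -2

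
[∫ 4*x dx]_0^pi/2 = pi^2/2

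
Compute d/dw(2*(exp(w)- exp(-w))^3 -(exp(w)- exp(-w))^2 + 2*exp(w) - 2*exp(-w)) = (6*exp(6*w) - 2*exp(5*w) - 4*exp(4*w) - 4*exp(2*w) + 2*exp(w) + 6)*exp(-3*w)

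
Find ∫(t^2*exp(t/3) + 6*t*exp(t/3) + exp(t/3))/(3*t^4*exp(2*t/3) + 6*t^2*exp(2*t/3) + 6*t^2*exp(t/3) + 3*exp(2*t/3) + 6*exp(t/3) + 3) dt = (t^2 + 1)*exp(t/3)/((t^2 + 1)*exp(t/3) + 1) + C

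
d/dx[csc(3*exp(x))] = -3*exp(x)*cot(3*exp(x))*csc(3*exp(x))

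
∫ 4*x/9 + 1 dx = 2*x^2/9 + x + C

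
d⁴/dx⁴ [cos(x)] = cos(x)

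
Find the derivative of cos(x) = -sin(x)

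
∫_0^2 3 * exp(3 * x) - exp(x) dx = (-exp(-2) + exp(2))*exp(4)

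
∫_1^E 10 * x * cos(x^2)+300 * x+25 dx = -175 - 5*sin(1) + 5*sin(exp(2)) + 25*E + 150*exp(2)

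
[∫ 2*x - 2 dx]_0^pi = -2*pi + pi^2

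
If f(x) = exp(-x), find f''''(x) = exp(-x)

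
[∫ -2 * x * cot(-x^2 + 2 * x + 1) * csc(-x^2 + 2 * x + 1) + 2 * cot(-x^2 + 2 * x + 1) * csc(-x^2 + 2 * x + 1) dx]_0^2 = 0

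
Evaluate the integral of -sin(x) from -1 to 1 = 0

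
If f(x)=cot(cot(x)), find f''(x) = 2*((-1 + sin(x)^(-2))^2*cos(1/tan(x))/sin(1/tan(x)) - cos(1/tan(x))/sin(1/tan(x)) + 2*cos(1/tan(x))/(sin(x)^2*sin(1/tan(x))) - cos(x)/sin(x)^3)/sin(1/tan(x))^2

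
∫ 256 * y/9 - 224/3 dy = 128*y^2/9 - 224*y/3 + C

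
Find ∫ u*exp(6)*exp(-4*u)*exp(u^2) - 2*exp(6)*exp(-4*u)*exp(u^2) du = exp((u - 2)^2 + 2)/2 + C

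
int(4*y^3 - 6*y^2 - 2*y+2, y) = y^4 - 2*y^3 - y^2 + 2*y + C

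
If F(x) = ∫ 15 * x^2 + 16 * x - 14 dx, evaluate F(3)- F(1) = 166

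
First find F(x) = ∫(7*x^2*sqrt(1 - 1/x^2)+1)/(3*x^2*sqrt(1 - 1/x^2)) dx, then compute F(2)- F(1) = pi/9 + 7/3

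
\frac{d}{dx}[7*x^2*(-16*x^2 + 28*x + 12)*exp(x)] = -112*x^4*exp(x) - 252*x^3*exp(x) + 672*x^2*exp(x) + 168*x*exp(x)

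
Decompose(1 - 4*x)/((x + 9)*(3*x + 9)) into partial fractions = -37/(18*(x + 9)) + 13/(18*(x + 3))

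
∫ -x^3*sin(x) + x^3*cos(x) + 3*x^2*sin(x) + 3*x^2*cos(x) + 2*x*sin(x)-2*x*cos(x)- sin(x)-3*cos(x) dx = -sqrt(2)*(-x^3 + 2*x + 1)*sin(x + pi/4) + C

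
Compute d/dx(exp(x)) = exp(x)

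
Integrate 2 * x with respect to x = x^2 + C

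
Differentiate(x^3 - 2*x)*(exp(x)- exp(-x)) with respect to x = (x^3*exp(2*x) + x^3 + 3*x^2*exp(2*x) - 3*x^2 - 2*x*exp(2*x) - 2*x - 2*exp(2*x) + 2)*exp(-x)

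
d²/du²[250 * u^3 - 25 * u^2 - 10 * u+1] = 1500*u - 50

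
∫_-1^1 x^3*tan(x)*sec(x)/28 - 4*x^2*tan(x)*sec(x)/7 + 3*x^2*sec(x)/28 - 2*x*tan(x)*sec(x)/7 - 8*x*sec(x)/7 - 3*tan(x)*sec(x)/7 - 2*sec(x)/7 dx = -sec(1)/2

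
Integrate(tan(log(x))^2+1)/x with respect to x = tan(log(x)) + C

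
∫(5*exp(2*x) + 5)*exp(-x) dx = 10*sinh(x) + C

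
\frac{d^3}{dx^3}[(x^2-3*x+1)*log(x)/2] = (2*x^2 + 3*x + 2)/(2*x^3)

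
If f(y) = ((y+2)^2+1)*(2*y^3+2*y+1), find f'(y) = 10*y^4 + 32*y^3 + 36*y^2 + 18*y + 14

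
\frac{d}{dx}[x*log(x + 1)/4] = (x*log(x + 1) + x + log(x + 1))/(4*x + 4)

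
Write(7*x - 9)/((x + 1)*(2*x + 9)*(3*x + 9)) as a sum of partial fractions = -18/(7*(2*x + 9)) + 5/(3*(x + 3)) - 8/(21*(x + 1))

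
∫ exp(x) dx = exp(x) + C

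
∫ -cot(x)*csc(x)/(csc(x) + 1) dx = log(csc(x) + 1) + C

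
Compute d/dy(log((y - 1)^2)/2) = 1/(y - 1)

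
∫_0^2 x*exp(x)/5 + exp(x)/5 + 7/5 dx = 14/5 + 2*exp(2)/5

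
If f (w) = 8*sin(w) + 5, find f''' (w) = -8*cos(w)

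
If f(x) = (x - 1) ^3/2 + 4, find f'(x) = 3*x^2/2 - 3*x + 3/2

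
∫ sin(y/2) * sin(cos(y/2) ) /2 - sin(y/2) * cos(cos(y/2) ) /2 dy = sqrt(2)*sin(cos(y/2) + pi/4) + C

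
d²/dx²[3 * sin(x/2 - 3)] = -3*sin(x/2 - 3)/4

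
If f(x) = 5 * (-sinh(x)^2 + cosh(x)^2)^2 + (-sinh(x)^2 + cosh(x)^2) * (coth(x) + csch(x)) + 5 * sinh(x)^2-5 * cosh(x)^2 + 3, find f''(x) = (cosh(x) + 1)^2/sinh(x)^3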